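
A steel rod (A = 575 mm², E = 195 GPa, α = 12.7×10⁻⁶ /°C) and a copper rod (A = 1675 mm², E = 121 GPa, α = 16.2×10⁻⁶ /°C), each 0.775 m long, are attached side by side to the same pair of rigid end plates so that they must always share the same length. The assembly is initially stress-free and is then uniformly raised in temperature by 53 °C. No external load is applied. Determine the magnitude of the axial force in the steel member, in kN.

Both members must finish at the same length. With the larger α, the copper tends to over-expand; the plates restrain it, putting the copper in compression and the steel in tension. With no external load the two internal forces are equal and opposite, magnitude P.
Setting the final lengths equal and cancelling L: (α₁ − α₂)ΔT = P/(A₁E₁) + P/(A₂E₂).
|α₁ − α₂|·ΔT = 3.5×10⁻⁶ × 53 = 0.0001855.
1/(A₁E₁) + 1/(A₂E₂) = 1/(575×195×10³) + 1/(1675×121×10³) = 1.385×10⁻⁸ N⁻¹.
P = 0.0001855 / 1.385×10⁻⁸ = 13390 N = 13.39 kN.

P ≈ 13.4 kN (tensile in the steel)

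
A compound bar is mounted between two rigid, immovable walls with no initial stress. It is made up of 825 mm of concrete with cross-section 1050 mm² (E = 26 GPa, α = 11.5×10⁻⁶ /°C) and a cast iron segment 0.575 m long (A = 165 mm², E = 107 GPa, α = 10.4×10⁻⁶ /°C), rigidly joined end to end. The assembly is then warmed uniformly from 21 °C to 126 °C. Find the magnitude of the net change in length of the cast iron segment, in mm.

With the walls removed the bar would change length by δ_free = Σ αᵢΔT Lᵢ = 11.5×10⁻⁶×105×825 + 10.4×10⁻⁶×105×575 = 1.624 mm.
The rigid supports impose zero overall length change; the single axial force P common to all segments must satisfy P Σ Lᵢ/(AᵢEᵢ) = δ_free.
The series flexibility is Σ Lᵢ/(AᵢEᵢ) = 825/(1050×26×10³) + 575/(165×107×10³) = 6.279×10⁻⁵ mm/N.
So P = 1.624 / 6.279×10⁻⁵ = 25.87 kN, compressive.
For the cast iron segment, free thermal change = 10.4×10⁻⁶×105×575 = 0.6279 mm and elastic change from P = 25870×575/(165×107×10³) = 0.8424 mm; these oppose, so the net change is 0.215 mm (segment shortens).

|ΔL| ≈ 0.215 mm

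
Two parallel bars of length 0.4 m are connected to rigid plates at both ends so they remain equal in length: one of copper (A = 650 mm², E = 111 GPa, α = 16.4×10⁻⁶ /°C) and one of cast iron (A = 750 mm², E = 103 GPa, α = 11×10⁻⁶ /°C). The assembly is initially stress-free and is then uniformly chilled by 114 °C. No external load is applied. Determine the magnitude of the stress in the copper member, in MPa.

Both members must finish at the same length. With the larger α, the copper tends to over-contract; the plates restrain it, putting the copper in tension and the cast iron in compression. With no external load the two internal forces are equal and opposite, magnitude P.
Setting the final lengths equal and cancelling L: (α₁ − α₂)ΔT = P/(A₁E₁) + P/(A₂E₂).
|α₁ − α₂|·ΔT = 5.4×10⁻⁶ × 114 = 0.0006156.
1/(A₁E₁) + 1/(A₂E₂) = 1/(650×111×10³) + 1/(750×103×10³) = 2.68×10⁻⁸ N⁻¹.
P = 0.0006156 / 2.68×10⁻⁸ = 22970 N = 22.97 kN.
σ_{copper} = P/A₁ = 22970/650 = 35.33 MPa, tensile.

σ ≈ 35.3 MPa (tensile)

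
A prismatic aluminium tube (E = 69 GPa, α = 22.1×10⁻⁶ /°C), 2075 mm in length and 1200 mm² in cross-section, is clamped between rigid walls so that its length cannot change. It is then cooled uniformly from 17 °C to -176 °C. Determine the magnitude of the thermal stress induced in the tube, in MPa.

σ ≈ 294 MPa (tensile)

With length fixed, the mechanical strain must cancel the thermal strain αΔT = 22.1×10⁻⁶ × 193 = 4265.3×10⁻⁶.
The stress required to suppress this strain is σ = Eε = 69×10³ × 4265.3×10⁻⁶ = 294.3 MPa, tensile since the tube is trying to contract.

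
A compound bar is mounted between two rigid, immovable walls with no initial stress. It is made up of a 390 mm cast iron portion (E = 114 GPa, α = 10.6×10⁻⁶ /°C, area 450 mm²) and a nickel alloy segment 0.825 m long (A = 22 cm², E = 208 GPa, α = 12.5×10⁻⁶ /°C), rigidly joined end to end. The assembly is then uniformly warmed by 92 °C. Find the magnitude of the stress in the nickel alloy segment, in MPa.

With the walls removed the bar would change length by δ_free = Σ αᵢΔT Lᵢ = 10.6×10⁻⁶×92×390 + 12.5×10⁻⁶×92×825 = 1.329 mm.
The walls prevent any net length change, so an axial force P (same in every segment) develops. Compatibility: P · Σ Lᵢ/(AᵢEᵢ) = δ_free.
The series flexibility is Σ Lᵢ/(AᵢEᵢ) = 390/(450×114×10³) + 825/(2200×208×10³) = 9.405×10⁻⁶ mm/N.
So P = 1.329 / 9.405×10⁻⁶ = 141.3 kN, compressive.
σ_{nickel alloy} = P / A = 141300 / 2200 = 64.23 MPa.

σ ≈ 64.2 MPa (compressive)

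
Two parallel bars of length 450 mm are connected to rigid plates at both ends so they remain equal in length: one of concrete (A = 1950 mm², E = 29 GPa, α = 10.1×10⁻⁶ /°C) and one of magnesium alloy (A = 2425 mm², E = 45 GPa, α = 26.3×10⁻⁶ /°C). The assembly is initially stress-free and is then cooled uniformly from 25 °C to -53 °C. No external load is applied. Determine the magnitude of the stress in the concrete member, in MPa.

The magnesium alloy has the larger α, so on cooling it would change length more than the concrete if both were free. The rigid plates force a common final length, so the magnesium alloy is put into tension and the concrete into compression, with equal and opposite forces P (no external load).
Setting the final lengths equal and cancelling L: (α₁ − α₂)ΔT = P/(A₁E₁) + P/(A₂E₂).
|α₁ − α₂|·ΔT = 16.2×10⁻⁶ × 78 = 0.001264.
1/(A₁E₁) + 1/(A₂E₂) = 1/(1950×29×10³) + 1/(2425×45×10³) = 2.685×10⁻⁸ N⁻¹.
P = 0.001264 / 2.685×10⁻⁸ = 47070 N = 47.07 kN.
σ_{concrete} = P/A₁ = 47070/1950 = 24.14 MPa, compressive.

σ ≈ 24.1 MPa (compressive)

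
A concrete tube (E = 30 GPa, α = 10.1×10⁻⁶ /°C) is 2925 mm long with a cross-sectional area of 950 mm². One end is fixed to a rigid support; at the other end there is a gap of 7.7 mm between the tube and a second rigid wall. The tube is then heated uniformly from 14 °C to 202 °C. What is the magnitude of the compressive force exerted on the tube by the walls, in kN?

P ≈ 0 kN

Unrestrained expansion: δ_free = αΔT L = 10.1×10⁻⁶ × 188 × 2925 = 5.554 mm.
This is smaller than the 7.7 mm clearance, so the tube expands freely without reaching the stop — the stress is zero.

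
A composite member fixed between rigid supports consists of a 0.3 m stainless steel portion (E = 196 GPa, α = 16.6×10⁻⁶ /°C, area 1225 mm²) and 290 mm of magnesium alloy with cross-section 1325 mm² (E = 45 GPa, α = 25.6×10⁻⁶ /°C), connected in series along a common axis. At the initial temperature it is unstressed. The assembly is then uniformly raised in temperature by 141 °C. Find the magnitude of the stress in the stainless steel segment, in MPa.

σ ≈ 234 MPa (compressive)

Free thermal expansion of the whole bar: Σ αᵢΔT Lᵢ = 16.6×10⁻⁶×141×300 + 25.6×10⁻⁶×141×290 = 1.749 mm.
The walls prevent any net length change, so an axial force P (same in every segment) develops. Compatibility: P · Σ Lᵢ/(AᵢEᵢ) = δ_free.
Σ Lᵢ/(AᵢEᵢ) = 300/(1225×196×10³) + 290/(1325×45×10³) = 6.113×10⁻⁶ mm/N.
So P = 1.749 / 6.113×10⁻⁶ = 286.1 kN, compressive.
σ_{stainless steel} = P / A = 286100 / 1225 = 233.5 MPa.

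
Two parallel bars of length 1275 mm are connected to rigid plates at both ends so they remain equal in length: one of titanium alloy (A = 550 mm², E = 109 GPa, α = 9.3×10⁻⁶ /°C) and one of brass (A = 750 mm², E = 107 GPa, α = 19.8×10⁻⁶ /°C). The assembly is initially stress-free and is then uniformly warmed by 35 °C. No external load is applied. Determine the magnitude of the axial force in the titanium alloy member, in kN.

Both members must finish at the same length. With the larger α, the brass tends to over-expand; the plates restrain it, putting the brass in compression and the titanium alloy in tension. With no external load the two internal forces are equal and opposite, magnitude P.
Setting the final lengths equal and cancelling L: (α₁ − α₂)ΔT = P/(A₁E₁) + P/(A₂E₂).
|α₁ − α₂|·ΔT = 10.5×10⁻⁶ × 35 = 0.0003675.
1/(A₁E₁) + 1/(A₂E₂) = 1/(550×109×10³) + 1/(750×107×10³) = 2.914×10⁻⁸ N⁻¹.
P = 0.0003675 / 2.914×10⁻⁸ = 12610 N = 12.61 kN.

P ≈ 12.6 kN (tensile in the titanium alloy)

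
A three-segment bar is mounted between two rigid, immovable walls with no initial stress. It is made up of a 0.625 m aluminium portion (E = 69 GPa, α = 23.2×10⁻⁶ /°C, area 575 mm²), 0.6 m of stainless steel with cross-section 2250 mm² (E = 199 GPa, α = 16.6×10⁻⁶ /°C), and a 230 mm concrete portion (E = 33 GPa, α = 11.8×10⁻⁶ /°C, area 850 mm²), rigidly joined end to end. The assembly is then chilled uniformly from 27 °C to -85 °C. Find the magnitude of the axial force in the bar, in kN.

Free thermal contraction of the whole bar: Σ αᵢΔT Lᵢ = 23.2×10⁻⁶×112×625 + 16.6×10⁻⁶×112×600 + 11.8×10⁻⁶×112×230 = 3.043 mm.
Since the ends are fixed, an axial force P builds up, equal in every segment, with P · Σ Lᵢ/(AᵢEᵢ) = δ_free.
The series flexibility is Σ Lᵢ/(AᵢEᵢ) = 625/(575×69×10³) + 600/(2250×199×10³) + 230/(850×33×10³) = 2.529×10⁻⁵ mm/N.
P = 3.043 / 2.529×10⁻⁵ = 120300 N = 120.3 kN, tensile.

P ≈ 120 kN (tensile)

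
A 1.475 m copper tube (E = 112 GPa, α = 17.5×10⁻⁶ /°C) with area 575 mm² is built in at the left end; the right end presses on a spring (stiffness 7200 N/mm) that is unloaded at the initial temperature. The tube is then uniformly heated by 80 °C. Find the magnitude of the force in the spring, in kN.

P ≈ 12.8 kN

If the spring were absent the tube would lengthen by αΔT L = 17.5×10⁻⁶ × 80 × 1475 = 2.065 mm.
Let P be the compressive force at the spring. The tube shortens elastically by PL/(AE) and the spring compresses by P/k; together these equal δ_free.
P [ L/(AE) + 1/k ] = δ_free → P [ 1475/(575×112×10³) + 1/(7200) ] = 2.065.
P = 2.065 / 0.0001618 = 12760 N.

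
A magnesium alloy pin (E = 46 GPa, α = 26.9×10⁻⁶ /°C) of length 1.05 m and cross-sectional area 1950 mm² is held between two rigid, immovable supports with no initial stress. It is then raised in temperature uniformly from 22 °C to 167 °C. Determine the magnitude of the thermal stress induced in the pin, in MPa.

σ ≈ 179 MPa (compressive)

The supports are rigid, so the total axial strain is zero. The restrained thermal strain is ε = αΔT = 26.9×10⁻⁶ × 145 = 3900.5×10⁻⁶.
Hence σ = E·αΔT = 46×10³ × 3900.5×10⁻⁶ = 179.4 MPa, compressive.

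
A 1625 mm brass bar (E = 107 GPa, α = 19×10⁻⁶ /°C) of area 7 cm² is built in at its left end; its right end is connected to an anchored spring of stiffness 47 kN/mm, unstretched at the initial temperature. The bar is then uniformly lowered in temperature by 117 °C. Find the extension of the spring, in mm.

Free thermal contraction: δ_free = αΔT L = 19×10⁻⁶ × 117 × 1625 = 3.612 mm.
With a force P in the spring, the elastic change of the bar is PL/(AE) and that of the spring is P/k; compatibility requires their sum to equal δ_free.
P [ L/(AE) + 1/k ] = δ_free → P [ 1625/(700×107×10³) + 1/(47×10³) ] = 3.612.
P = 3.612 / 4.297×10⁻⁵ = 84060 N.
Spring extension = P/k = 84060/(47×10³) = 1.789 mm.

δ ≈ 1.79 mm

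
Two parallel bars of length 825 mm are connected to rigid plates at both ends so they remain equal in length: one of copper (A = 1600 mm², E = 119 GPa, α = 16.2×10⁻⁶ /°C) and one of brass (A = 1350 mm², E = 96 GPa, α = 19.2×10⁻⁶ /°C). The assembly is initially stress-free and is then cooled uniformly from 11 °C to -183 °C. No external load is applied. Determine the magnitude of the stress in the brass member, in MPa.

σ ≈ 33.2 MPa (tensile)

The brass has the larger α, so on cooling it would change length more than the copper if both were free. The rigid plates force a common final length, so the brass is put into tension and the copper into compression, with equal and opposite forces P (no external load).
Equating the net (thermal + elastic) strains gives |α₁ − α₂|·ΔT = P·[1/(A₁E₁) + 1/(A₂E₂)].
|α₁ − α₂|·ΔT = 3×10⁻⁶ × 194 = 0.000582.
1/(A₁E₁) + 1/(A₂E₂) = 1/(1600×119×10³) + 1/(1350×96×10³) = 1.297×10⁻⁸ N⁻¹.
P = 0.000582 / 1.297×10⁻⁸ = 44880 N = 44.88 kN.
σ_{brass} = P/A₂ = 44880/1350 = 33.24 MPa, tensile.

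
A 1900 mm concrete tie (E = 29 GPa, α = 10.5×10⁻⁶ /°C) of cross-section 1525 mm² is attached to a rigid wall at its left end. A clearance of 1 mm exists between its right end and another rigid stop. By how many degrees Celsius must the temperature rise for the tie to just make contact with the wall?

Contact occurs when the free expansion equals the gap: αΔT L = 1 mm.
ΔT = 1 / (10.5×10⁻⁶ × 1900) = 50.13 °C.

ΔT ≈ 50.1 °C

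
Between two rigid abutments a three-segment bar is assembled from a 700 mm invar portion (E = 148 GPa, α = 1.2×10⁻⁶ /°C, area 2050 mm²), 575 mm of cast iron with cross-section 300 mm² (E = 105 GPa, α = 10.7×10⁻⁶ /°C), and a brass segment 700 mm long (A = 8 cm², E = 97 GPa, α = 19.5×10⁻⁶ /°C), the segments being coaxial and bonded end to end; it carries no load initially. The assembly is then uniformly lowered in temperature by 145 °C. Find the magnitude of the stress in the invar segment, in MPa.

σ ≈ 49.4 MPa (tensile)

With the walls removed the bar would change length by δ_free = Σ αᵢΔT Lᵢ = 1.2×10⁻⁶×145×700 + 10.7×10⁻⁶×145×575 + 19.5×10⁻⁶×145×700 = 2.993 mm.
The walls prevent any net length change, so an axial force P (same in every segment) develops. Compatibility: P · Σ Lᵢ/(AᵢEᵢ) = δ_free.
The series flexibility is Σ Lᵢ/(AᵢEᵢ) = 700/(2050×148×10³) + 575/(300×105×10³) + 700/(800×97×10³) = 2.958×10⁻⁵ mm/N.
So P = 2.993 / 2.958×10⁻⁵ = 101.2 kN, tensile.
σ_{invar} = P / A = 101200 / 2050 = 49.36 MPa.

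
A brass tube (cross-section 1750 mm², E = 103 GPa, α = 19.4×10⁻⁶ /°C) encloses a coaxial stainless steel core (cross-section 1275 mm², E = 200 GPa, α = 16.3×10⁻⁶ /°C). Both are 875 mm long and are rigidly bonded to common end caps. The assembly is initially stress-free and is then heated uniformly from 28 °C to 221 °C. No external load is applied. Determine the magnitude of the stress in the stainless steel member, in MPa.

The brass has the larger α, so on heating it would change length more than the stainless steel if both were free. The rigid plates force a common final length, so the brass is put into compression and the stainless steel into tension, with equal and opposite forces P (no external load).
Compatibility of the two members (thermal + elastic change equal): (α₁ − α₂)ΔT = P·[1/(A₁E₁) + 1/(A₂E₂)].
|α₁ − α₂|·ΔT = 3.1×10⁻⁶ × 193 = 0.0005983.
1/(A₁E₁) + 1/(A₂E₂) = 1/(1750×103×10³) + 1/(1275×200×10³) = 9.469×10⁻⁹ N⁻¹.
So P = 0.0005983 / 9.469×10⁻⁹ = 63.18 kN.
σ_{stainless steel} = P/A₂ = 63180/1275 = 49.55 MPa, tensile.

σ ≈ 49.6 MPa (tensile)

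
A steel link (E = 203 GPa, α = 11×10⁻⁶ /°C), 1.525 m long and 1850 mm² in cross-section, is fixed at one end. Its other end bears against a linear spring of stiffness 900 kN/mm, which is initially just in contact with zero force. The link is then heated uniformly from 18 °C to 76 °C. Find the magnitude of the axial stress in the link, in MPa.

If the spring were absent the link would lengthen by αΔT L = 11×10⁻⁶ × 58 × 1525 = 0.9729 mm.
With a force P in the spring, the elastic change of the link is PL/(AE) and that of the spring is P/k; compatibility requires their sum to equal δ_free.
P [ L/(AE) + 1/k ] = δ_free → P [ 1525/(1850×203×10³) + 1/(900×10³) ] = 0.9729.
P = 0.9729 / 5.172×10⁻⁶ = 188100 N.
σ = P/A = 188100/1850 = 101.7 MPa.

σ ≈ 102 MPa (compressive)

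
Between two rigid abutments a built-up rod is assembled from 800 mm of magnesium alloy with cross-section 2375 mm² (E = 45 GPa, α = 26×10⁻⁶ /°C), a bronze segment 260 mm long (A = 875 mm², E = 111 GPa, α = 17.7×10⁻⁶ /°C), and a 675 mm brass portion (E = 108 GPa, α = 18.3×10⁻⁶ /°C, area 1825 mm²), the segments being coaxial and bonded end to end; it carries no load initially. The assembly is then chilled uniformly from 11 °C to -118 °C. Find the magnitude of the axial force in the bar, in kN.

Free thermal contraction of the whole bar: Σ αᵢΔT Lᵢ = 26×10⁻⁶×129×800 + 17.7×10⁻⁶×129×260 + 18.3×10⁻⁶×129×675 = 4.87 mm.
The walls prevent any net length change, so an axial force P (same in every segment) develops. Compatibility: P · Σ Lᵢ/(AᵢEᵢ) = δ_free.
The series flexibility is Σ Lᵢ/(AᵢEᵢ) = 800/(2375×45×10³) + 260/(875×111×10³) + 675/(1825×108×10³) = 1.359×10⁻⁵ mm/N.
Hence P = δ_free / Σ(L/AE) = 4.87/1.359×10⁻⁵ = 358.5 kN (tensile).

P ≈ 358 kN (tensile)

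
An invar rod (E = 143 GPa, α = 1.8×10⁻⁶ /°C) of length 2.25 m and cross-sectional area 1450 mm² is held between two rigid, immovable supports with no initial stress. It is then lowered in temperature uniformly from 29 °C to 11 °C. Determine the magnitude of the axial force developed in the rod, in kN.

P ≈ 6.72 kN (tensile)

The ends cannot move, so σ = EαΔT = 143×10³ × 1.8×10⁻⁶ × 18 = 4.633 MPa.
Axial force P = σA = 4.633 × 1450 = 6718 N = 6.718 kN, tensile.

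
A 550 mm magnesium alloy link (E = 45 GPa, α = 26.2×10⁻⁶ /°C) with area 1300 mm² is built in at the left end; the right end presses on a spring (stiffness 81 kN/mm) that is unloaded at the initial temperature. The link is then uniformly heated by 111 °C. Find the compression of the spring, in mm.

If the spring were absent the link would lengthen by αΔT L = 26.2×10⁻⁶ × 111 × 550 = 1.6 mm.
Let P be the compressive force at the spring. The link shortens elastically by PL/(AE) and the spring compresses by P/k; together these equal δ_free.
P [ L/(AE) + 1/k ] = δ_free → P [ 550/(1300×45×10³) + 1/(81×10³) ] = 1.6.
P = 1.6 / 2.175×10⁻⁵ = 73550 N.
Spring compression = P/k = 73550/(81×10³) = 0.908 mm.

δ ≈ 0.908 mm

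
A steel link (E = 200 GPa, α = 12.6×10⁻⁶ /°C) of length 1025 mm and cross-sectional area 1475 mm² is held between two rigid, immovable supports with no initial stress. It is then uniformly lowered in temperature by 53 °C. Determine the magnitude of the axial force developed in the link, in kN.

P ≈ 197 kN (tensile)

The ends cannot move, so σ = EαΔT = 200×10³ × 12.6×10⁻⁶ × 53 = 133.6 MPa.
P = AEαΔT = 1475 × 200×10³ × 12.6×10⁻⁶ × 53 = 197 kN (tensile).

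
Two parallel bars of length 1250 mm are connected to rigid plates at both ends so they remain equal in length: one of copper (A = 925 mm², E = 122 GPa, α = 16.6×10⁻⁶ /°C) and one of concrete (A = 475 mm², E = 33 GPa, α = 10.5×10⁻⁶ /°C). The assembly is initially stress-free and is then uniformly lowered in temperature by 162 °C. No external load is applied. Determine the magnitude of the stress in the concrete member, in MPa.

The copper has the larger α, so on cooling it would change length more than the concrete if both were free. The rigid plates force a common final length, so the copper is put into tension and the concrete into compression, with equal and opposite forces P (no external load).
Equating the net (thermal + elastic) strains gives |α₁ − α₂|·ΔT = P·[1/(A₁E₁) + 1/(A₂E₂)].
|α₁ − α₂|·ΔT = 6.1×10⁻⁶ × 162 = 0.0009882.
1/(A₁E₁) + 1/(A₂E₂) = 1/(925×122×10³) + 1/(475×33×10³) = 7.266×10⁻⁸ N⁻¹.
P = 0.0009882 / 7.266×10⁻⁸ = 13600 N = 13.6 kN.
σ_{concrete} = P/A₂ = 13600/475 = 28.63 MPa, compressive.

σ ≈ 28.6 MPa (compressive)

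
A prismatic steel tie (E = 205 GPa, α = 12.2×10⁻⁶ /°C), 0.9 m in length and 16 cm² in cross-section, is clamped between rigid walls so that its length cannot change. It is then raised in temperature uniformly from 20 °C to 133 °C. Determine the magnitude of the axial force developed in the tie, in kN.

Full restraint means ε = 0, so the stress is σ = EαΔT = 205×10³ × 12.2×10⁻⁶ × 113 = 282.6 MPa.
Then P = σA = 282.6 × 1600 mm² = 452.2 kN, compressive.

P ≈ 452 kN (compressive)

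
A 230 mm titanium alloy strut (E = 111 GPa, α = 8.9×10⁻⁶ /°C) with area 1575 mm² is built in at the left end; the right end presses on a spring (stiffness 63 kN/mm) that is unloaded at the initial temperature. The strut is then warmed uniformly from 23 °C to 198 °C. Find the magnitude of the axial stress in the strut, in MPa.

Free thermal expansion: δ_free = αΔT L = 8.9×10⁻⁶ × 175 × 230 = 0.3582 mm.
Let P be the compressive force at the spring. The strut shortens elastically by PL/(AE) and the spring compresses by P/k; together these equal δ_free.
So P = δ_free / [L/(AE) + 1/k] = 0.3582 / [ 230/(1575×111×10³) + 1/(63×10³) ].
P = 0.3582 / 1.719×10⁻⁵ = 20840 N.
σ = P/A = 20840/1575 = 13.23 MPa.

σ ≈ 13.2 MPa (compressive)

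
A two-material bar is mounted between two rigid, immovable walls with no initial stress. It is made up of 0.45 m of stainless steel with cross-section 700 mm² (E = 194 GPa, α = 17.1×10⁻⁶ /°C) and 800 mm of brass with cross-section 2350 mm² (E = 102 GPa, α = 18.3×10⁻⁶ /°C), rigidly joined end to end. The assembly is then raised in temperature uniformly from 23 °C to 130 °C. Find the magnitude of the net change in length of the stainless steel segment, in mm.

|ΔL| ≈ 0.367 mm

With the walls removed the bar would change length by δ_free = Σ αᵢΔT Lᵢ = 17.1×10⁻⁶×107×450 + 18.3×10⁻⁶×107×800 = 2.39 mm.
Since the ends are fixed, an axial force P builds up, equal in every segment, with P · Σ Lᵢ/(AᵢEᵢ) = δ_free.
The series flexibility is Σ Lᵢ/(AᵢEᵢ) = 450/(700×194×10³) + 800/(2350×102×10³) = 6.651×10⁻⁶ mm/N.
So P = 2.39 / 6.651×10⁻⁶ = 359.3 kN, compressive.
For the stainless steel segment, free thermal change = 17.1×10⁻⁶×107×450 = 0.8234 mm and elastic change from P = 359300×450/(700×194×10³) = 1.191 mm; these oppose, so the net change is 0.367 mm (segment shortens).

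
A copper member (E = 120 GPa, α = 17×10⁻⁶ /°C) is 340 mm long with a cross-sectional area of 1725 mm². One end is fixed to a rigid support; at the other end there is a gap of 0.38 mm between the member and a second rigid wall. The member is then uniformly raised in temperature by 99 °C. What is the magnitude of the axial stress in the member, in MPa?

σ ≈ 67.8 MPa (compressive)

Free thermal elongation = αΔT L = 17×10⁻⁶ × 99 × 340 = 0.5722 mm.
The gap closes (δ_free > 0.38 mm) and the wall then resists a further 0.5722 − 0.38 = 0.1922 mm of expansion.
So σ = E(δ_free − g)/L = 120×10³ × 0.1922/340 = 67.84 MPa.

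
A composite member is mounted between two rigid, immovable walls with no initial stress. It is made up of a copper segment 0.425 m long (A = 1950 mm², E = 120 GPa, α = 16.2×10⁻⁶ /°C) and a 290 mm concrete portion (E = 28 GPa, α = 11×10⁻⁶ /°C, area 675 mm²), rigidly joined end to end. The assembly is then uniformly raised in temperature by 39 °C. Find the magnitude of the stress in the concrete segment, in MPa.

With the walls removed the bar would change length by δ_free = Σ αᵢΔT Lᵢ = 16.2×10⁻⁶×39×425 + 11×10⁻⁶×39×290 = 0.3929 mm.
The rigid supports impose zero overall length change; the single axial force P common to all segments must satisfy P Σ Lᵢ/(AᵢEᵢ) = δ_free.
Σ Lᵢ/(AᵢEᵢ) = 425/(1950×120×10³) + 290/(675×28×10³) = 1.716×10⁻⁵ mm/N.
So P = 0.3929 / 1.716×10⁻⁵ = 22.9 kN, compressive.
σ_{concrete} = P / A = 22900 / 675 = 33.92 MPa.

σ ≈ 33.9 MPa (compressive)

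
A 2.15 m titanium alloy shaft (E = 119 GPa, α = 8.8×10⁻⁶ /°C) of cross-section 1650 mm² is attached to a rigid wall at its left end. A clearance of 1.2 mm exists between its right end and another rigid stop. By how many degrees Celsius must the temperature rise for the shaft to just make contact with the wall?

Contact occurs when the free expansion equals the gap: αΔT L = 1.2 mm.
ΔT = 1.2 / (8.8×10⁻⁶ × 2150) = 63.42 °C.

ΔT ≈ 63.4 °C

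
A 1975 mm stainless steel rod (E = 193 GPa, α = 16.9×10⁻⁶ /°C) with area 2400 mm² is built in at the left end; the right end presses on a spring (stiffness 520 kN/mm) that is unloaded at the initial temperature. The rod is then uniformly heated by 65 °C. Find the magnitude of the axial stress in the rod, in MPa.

The unrestrained thermal change is αΔT L = 16.9×10⁻⁶ × 65 × 1975 = 2.17 mm.
With a force P in the spring, the elastic change of the rod is PL/(AE) and that of the spring is P/k; compatibility requires their sum to equal δ_free.
So P = δ_free / [L/(AE) + 1/k] = 2.17 / [ 1975/(2400×193×10³) + 1/(520×10³) ].
P = 2.17 / 6.187×10⁻⁶ = 350700 N.
σ = P/A = 350700/2400 = 146.1 MPa.

σ ≈ 146 MPa (compressive)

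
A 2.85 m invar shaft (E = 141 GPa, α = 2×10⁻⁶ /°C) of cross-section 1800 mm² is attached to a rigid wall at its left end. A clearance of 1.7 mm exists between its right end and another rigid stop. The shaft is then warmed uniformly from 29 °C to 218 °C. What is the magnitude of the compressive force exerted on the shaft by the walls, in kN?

If the wall were absent the shaft would grow by αΔT L = 2×10⁻⁶ × 189 × 2850 = 1.077 mm.
Since δ_free = 1.08 mm is less than the 1.7 mm gap, the shaft never touches the wall. No axial force develops.

P ≈ 0 kN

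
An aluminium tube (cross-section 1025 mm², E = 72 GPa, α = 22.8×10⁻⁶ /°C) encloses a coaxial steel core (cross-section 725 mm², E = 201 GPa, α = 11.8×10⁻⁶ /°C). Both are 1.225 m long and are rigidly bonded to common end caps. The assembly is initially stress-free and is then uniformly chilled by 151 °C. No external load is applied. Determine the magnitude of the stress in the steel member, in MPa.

Both members must finish at the same length. With the larger α, the aluminium tends to over-contract; the plates restrain it, putting the aluminium in tension and the steel in compression. With no external load the two internal forces are equal and opposite, magnitude P.
Setting the final lengths equal and cancelling L: (α₁ − α₂)ΔT = P/(A₁E₁) + P/(A₂E₂).
|α₁ − α₂|·ΔT = 11×10⁻⁶ × 151 = 0.001661.
1/(A₁E₁) + 1/(A₂E₂) = 1/(1025×72×10³) + 1/(725×201×10³) = 2.041×10⁻⁸ N⁻¹.
P = 0.001661 / 2.041×10⁻⁸ = 81370 N = 81.37 kN.
σ_{steel} = P/A₂ = 81370/725 = 112.2 MPa, compressive.

σ ≈ 112 MPa (compressive)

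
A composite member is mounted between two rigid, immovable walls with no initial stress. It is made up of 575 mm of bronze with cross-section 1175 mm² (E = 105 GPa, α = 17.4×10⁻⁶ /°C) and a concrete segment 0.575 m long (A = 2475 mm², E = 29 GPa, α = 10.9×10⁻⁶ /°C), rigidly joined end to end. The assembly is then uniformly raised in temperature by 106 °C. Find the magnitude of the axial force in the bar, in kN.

With the walls removed the bar would change length by δ_free = Σ αᵢΔT Lᵢ = 17.4×10⁻⁶×106×575 + 10.9×10⁻⁶×106×575 = 1.725 mm.
Since the ends are fixed, an axial force P builds up, equal in every segment, with P · Σ Lᵢ/(AᵢEᵢ) = δ_free.
The series flexibility is Σ Lᵢ/(AᵢEᵢ) = 575/(1175×105×10³) + 575/(2475×29×10³) = 1.267×10⁻⁵ mm/N.
So P = 1.725 / 1.267×10⁻⁵ = 136.1 kN, compressive.

P ≈ 136 kN (compressive)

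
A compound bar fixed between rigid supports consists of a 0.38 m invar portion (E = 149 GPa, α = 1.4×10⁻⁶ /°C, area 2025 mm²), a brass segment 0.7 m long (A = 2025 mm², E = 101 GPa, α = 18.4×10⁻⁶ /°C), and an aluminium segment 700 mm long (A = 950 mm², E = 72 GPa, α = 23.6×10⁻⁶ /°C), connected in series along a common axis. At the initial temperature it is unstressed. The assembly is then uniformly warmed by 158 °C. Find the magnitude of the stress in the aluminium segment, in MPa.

σ ≈ 334 MPa (compressive)

If the supports were absent, the total length change would be Σ αᵢΔT Lᵢ = 1.4×10⁻⁶×158×380 + 18.4×10⁻⁶×158×700 + 23.6×10⁻⁶×158×700 = 4.729 mm.
Since the ends are fixed, an axial force P builds up, equal in every segment, with P · Σ Lᵢ/(AᵢEᵢ) = δ_free.
The series flexibility is Σ Lᵢ/(AᵢEᵢ) = 380/(2025×149×10³) + 700/(2025×101×10³) + 700/(950×72×10³) = 1.492×10⁻⁵ mm/N.
So P = 4.729 / 1.492×10⁻⁵ = 317.1 kN, compressive.
σ_{aluminium} = P / A = 317100 / 950 = 333.7 MPa.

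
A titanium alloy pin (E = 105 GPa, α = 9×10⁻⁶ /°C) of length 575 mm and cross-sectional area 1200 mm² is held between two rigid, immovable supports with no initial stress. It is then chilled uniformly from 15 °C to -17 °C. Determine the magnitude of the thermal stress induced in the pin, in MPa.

The supports are rigid, so the total axial strain is zero. The restrained thermal strain is ε = αΔT = 9×10⁻⁶ × 32 = 288×10⁻⁶.
σ = EαΔT = 105×10³ × 9×10⁻⁶ × 32 = 30.24 MPa (tensile; the pin is trying to contract).

σ ≈ 30.2 MPa (tensile)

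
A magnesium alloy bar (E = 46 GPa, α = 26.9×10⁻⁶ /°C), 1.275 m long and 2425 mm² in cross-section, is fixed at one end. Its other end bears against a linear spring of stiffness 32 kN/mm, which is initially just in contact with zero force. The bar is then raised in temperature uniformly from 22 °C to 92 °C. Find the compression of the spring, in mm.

If the spring were absent the bar would lengthen by αΔT L = 26.9×10⁻⁶ × 70 × 1275 = 2.401 mm.
Let P be the compressive force at the spring. The bar shortens elastically by PL/(AE) and the spring compresses by P/k; together these equal δ_free.
So P = δ_free / [L/(AE) + 1/k] = 2.401 / [ 1275/(2425×46×10³) + 1/(32×10³) ].
P = 2.401 / 4.268×10⁻⁵ = 56250 N.
Spring compression = P/k = 56250/(32×10³) = 1.758 mm.

δ ≈ 1.76 mm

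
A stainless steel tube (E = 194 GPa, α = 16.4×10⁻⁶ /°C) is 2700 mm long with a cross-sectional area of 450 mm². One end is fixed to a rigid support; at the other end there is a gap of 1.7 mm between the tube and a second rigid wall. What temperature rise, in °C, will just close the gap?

The gap closes when αΔT L = 1.7 mm, since the tube is still unstressed at that instant.
ΔT = 1.7 / (16.4×10⁻⁶ × 2700) = 38.39 °C.

ΔT ≈ 38.4 °C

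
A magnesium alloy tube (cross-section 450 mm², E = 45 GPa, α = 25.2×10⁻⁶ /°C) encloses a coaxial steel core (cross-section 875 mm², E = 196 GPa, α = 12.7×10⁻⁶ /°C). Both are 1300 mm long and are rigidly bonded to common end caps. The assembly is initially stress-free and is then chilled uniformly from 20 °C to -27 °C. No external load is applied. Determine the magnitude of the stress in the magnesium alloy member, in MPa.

σ ≈ 23.6 MPa (tensile)

Both members must finish at the same length. With the larger α, the magnesium alloy tends to over-contract; the plates restrain it, putting the magnesium alloy in tension and the steel in compression. With no external load the two internal forces are equal and opposite, magnitude P.
Compatibility of the two members (thermal + elastic change equal): (α₁ − α₂)ΔT = P·[1/(A₁E₁) + 1/(A₂E₂)].
|α₁ − α₂|·ΔT = 12.5×10⁻⁶ × 47 = 0.0005875.
1/(A₁E₁) + 1/(A₂E₂) = 1/(450×45×10³) + 1/(875×196×10³) = 5.521×10⁻⁸ N⁻¹.
So P = 0.0005875 / 5.521×10⁻⁸ = 10.64 kN.
σ_{magnesium alloy} = P/A₁ = 10640/450 = 23.65 MPa, tensile.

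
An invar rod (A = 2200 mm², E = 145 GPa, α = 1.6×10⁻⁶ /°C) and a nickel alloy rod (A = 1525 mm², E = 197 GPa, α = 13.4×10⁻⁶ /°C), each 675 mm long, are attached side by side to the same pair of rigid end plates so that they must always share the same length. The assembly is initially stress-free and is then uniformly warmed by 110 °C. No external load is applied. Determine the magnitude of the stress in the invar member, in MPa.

Both members must finish at the same length. With the larger α, the nickel alloy tends to over-expand; the plates restrain it, putting the nickel alloy in compression and the invar in tension. With no external load the two internal forces are equal and opposite, magnitude P.
Equating the net (thermal + elastic) strains gives |α₁ − α₂|·ΔT = P·[1/(A₁E₁) + 1/(A₂E₂)].
|α₁ − α₂|·ΔT = 11.8×10⁻⁶ × 110 = 0.001298.
1/(A₁E₁) + 1/(A₂E₂) = 1/(2200×145×10³) + 1/(1525×197×10³) = 6.463×10⁻⁹ N⁻¹.
P = 0.001298 / 6.463×10⁻⁹ = 200800 N = 200.8 kN.
σ_{invar} = P/A₁ = 200800/2200 = 91.28 MPa, tensile.

σ ≈ 91.3 MPa (tensile)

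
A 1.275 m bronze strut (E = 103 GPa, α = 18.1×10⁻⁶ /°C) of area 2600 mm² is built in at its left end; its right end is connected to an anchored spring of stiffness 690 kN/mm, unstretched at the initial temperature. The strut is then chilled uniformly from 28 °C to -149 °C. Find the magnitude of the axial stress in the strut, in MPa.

If the spring were absent the strut would shorten by αΔT L = 18.1×10⁻⁶ × 177 × 1275 = 4.085 mm.
Let P be the tensile force in the spring. The strut extends elastically by PL/(AE) and the spring stretches by P/k; together these equal δ_free.
P [ L/(AE) + 1/k ] = δ_free → P [ 1275/(2600×103×10³) + 1/(690×10³) ] = 4.085.
P = 4.085 / 6.21×10⁻⁶ = 657700 N.
σ = P/A = 657700/2600 = 253 MPa.

σ ≈ 253 MPa (tensile)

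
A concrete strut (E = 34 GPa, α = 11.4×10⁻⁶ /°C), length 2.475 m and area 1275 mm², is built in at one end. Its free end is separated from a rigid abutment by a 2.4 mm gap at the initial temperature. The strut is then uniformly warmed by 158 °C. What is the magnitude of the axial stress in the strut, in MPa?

Unrestrained expansion: δ_free = αΔT L = 11.4×10⁻⁶ × 158 × 2475 = 4.458 mm.
The gap closes (δ_free > 2.4 mm) and the wall then resists a further 4.458 − 2.4 = 2.058 mm of expansion.
So σ = E(δ_free − g)/L = 34×10³ × 2.058/2475 = 28.27 MPa.

σ ≈ 28.3 MPa (compressive)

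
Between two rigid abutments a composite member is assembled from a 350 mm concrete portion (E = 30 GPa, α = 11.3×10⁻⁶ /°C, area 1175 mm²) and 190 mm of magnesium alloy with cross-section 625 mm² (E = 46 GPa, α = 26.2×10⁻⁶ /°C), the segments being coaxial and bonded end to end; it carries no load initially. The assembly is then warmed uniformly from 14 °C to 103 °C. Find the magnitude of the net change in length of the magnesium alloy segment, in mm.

With the walls removed the bar would change length by δ_free = Σ αᵢΔT Lᵢ = 11.3×10⁻⁶×89×350 + 26.2×10⁻⁶×89×190 = 0.795 mm.
The walls prevent any net length change, so an axial force P (same in every segment) develops. Compatibility: P · Σ Lᵢ/(AᵢEᵢ) = δ_free.
Σ Lᵢ/(AᵢEᵢ) = 350/(1175×30×10³) + 190/(625×46×10³) = 1.654×10⁻⁵ mm/N.
Hence P = δ_free / Σ(L/AE) = 0.795/1.654×10⁻⁵ = 48.07 kN (compressive).
For the magnesium alloy segment, free thermal change = 26.2×10⁻⁶×89×190 = 0.443 mm and elastic change from P = 48070×190/(625×46×10³) = 0.3177 mm; these oppose, so the net change is 0.125 mm (segment lengthens).

|ΔL| ≈ 0.125 mm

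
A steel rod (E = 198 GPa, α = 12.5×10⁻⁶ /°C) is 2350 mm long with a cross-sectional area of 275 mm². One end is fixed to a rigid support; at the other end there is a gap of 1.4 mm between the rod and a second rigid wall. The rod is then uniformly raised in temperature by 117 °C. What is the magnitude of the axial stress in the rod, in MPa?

Unrestrained expansion: δ_free = αΔT L = 12.5×10⁻⁶ × 117 × 2350 = 3.437 mm.
The gap closes (δ_free > 1.4 mm) and the wall then resists a further 3.437 − 1.4 = 2.037 mm of expansion.
So σ = E(δ_free − g)/L = 198×10³ × 2.037/2350 = 171.6 MPa.

σ ≈ 172 MPa (compressive)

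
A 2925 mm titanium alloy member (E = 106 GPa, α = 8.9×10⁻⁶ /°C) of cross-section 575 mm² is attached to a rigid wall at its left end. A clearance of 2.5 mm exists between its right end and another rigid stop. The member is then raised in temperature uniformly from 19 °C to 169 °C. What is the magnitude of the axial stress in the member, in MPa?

Free thermal elongation = αΔT L = 8.9×10⁻⁶ × 150 × 2925 = 3.905 mm.
The gap closes (δ_free > 2.5 mm) and the wall then resists a further 3.905 − 2.5 = 1.405 mm of expansion.
That suppressed elongation corresponds to σ = E·Δ/L = 106×10³ × 1.405/2925 = 50.91 MPa.

σ ≈ 50.9 MPa (compressive)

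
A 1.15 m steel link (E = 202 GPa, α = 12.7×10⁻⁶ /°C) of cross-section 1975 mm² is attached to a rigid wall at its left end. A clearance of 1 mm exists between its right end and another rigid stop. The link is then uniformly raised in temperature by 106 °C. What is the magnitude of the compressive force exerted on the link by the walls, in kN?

P ≈ 190 kN

Free thermal elongation = αΔT L = 12.7×10⁻⁶ × 106 × 1150 = 1.548 mm.
This exceeds the 1 mm gap, so the wall pushes back. The portion of expansion that must be recovered elastically is δ_free − gap = 1.548 − 1 = 0.5481 mm.
Compatibility: PL/(AE) = 0.5481 mm, so σ = P/A = E × (0.5481/1150) = 96.28 MPa.
Force on the wall = σA = 96.28 × 1975 mm² = 190.2 kN.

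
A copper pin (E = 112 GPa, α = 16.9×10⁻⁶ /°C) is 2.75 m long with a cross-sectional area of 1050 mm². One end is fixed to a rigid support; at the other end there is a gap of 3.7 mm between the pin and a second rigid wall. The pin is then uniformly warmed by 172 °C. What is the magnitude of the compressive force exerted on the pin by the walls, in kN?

Free thermal elongation = αΔT L = 16.9×10⁻⁶ × 172 × 2750 = 7.994 mm.
After closing the 3.7 mm clearance, 7.994 − 3.7 = 4.294 mm of expansion remains to be suppressed by the wall.
So σ = E(δ_free − g)/L = 112×10³ × 4.294/2750 = 174.9 MPa.
P = σA = 174.9 × 1050 = 183.6 kN.

P ≈ 184 kN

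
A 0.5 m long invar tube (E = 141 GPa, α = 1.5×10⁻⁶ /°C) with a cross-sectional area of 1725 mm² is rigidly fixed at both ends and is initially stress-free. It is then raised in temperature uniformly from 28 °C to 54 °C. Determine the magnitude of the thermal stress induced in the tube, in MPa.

σ ≈ 5.5 MPa (compressive)

With length fixed, the mechanical strain must cancel the thermal strain αΔT = 1.5×10⁻⁶ × 26 = 39×10⁻⁶.
Hence σ = E·αΔT = 141×10³ × 39×10⁻⁶ = 5.499 MPa, compressive.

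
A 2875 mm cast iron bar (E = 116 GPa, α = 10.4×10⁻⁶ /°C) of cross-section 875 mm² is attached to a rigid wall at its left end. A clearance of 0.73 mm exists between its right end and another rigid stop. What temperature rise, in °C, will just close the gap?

ΔT ≈ 24.4 °C

Contact occurs when the free expansion equals the gap: αΔT L = 0.73 mm.
So ΔT = g/(αL) = 0.73/(10.4×10⁻⁶ × 2875) = 24.41 °C.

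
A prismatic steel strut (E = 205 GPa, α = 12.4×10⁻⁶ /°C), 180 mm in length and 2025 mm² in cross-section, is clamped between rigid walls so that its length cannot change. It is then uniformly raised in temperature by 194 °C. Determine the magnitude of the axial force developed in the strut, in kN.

P ≈ 999 kN (compressive)

With zero net strain, σ = E·αΔT = 205 GPa × 12.4×10⁻⁶ × 194 = 493.1 MPa.
P = AEαΔT = 2025 × 205×10³ × 12.4×10⁻⁶ × 194 = 998.6 kN (compressive).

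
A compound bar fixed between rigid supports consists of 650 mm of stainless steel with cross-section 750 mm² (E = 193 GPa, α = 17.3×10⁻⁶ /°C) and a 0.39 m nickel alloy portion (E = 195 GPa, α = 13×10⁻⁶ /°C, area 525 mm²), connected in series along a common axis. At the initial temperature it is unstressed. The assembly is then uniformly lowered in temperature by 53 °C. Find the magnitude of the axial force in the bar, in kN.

With the walls removed the bar would change length by δ_free = Σ αᵢΔT Lᵢ = 17.3×10⁻⁶×53×650 + 13×10⁻⁶×53×390 = 0.8647 mm.
The walls prevent any net length change, so an axial force P (same in every segment) develops. Compatibility: P · Σ Lᵢ/(AᵢEᵢ) = δ_free.
The series flexibility is Σ Lᵢ/(AᵢEᵢ) = 650/(750×193×10³) + 390/(525×195×10³) = 8.3×10⁻⁶ mm/N.
Hence P = δ_free / Σ(L/AE) = 0.8647/8.3×10⁻⁶ = 104.2 kN (tensile).

P ≈ 104 kN (tensile)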